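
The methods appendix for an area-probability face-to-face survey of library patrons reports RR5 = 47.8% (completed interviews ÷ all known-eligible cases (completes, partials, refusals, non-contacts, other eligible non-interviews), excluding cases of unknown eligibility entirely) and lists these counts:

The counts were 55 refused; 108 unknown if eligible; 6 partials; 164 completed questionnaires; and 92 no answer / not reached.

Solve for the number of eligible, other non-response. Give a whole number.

RR5 = 164 / D = 0.478
D = 164 / 0.478 = 343.1
Other denominator terms total 317
eligible, other non-response = 343.1 − 317 ≈ 26

26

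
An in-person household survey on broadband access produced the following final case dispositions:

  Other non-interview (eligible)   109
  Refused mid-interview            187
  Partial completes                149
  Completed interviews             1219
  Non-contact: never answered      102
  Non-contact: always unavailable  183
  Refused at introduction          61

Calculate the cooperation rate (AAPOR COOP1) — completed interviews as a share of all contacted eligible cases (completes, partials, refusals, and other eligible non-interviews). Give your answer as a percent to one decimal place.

Refusals = 61 + 187 = 248
Non-contacts = 102 + 183 = 285
Num: 1219
Base: 1219 + 149 + 248 + 109 = 1725
COOP1 = 1219 / 1725 = 0.7067

70.7%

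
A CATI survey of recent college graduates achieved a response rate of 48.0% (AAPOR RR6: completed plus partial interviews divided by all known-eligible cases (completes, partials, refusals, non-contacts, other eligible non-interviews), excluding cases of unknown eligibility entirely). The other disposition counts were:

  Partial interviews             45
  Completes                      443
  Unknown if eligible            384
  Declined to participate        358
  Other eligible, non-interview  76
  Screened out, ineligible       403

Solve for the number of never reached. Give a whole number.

95

Top: 443 + 45 = 488
RR6 = 488 / D = 0.480
D = 488 / 0.480 = 1016.7
Rest of base = 922
never reached = 1016.7 − 922 ≈ 95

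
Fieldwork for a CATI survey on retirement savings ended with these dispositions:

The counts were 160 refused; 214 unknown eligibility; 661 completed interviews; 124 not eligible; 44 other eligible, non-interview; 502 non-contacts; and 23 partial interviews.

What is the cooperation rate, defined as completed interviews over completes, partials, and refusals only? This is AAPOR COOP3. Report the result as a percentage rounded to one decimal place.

78.3%

Num: 661
Denominator: 661 + 23 + 160 = 844
COOP3 = 661 / 844 = 0.7832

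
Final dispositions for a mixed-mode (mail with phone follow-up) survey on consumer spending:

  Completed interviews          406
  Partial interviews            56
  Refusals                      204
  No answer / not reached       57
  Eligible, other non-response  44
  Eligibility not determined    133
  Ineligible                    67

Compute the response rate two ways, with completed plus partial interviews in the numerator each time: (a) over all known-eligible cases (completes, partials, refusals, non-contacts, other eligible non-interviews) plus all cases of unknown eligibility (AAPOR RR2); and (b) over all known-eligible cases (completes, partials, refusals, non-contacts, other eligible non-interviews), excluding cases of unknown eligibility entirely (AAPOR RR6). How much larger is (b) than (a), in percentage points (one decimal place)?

Top → 406 + 56 = 462
Denominator → 406 + 56 + 204 + 57 + 44 + 133 = 900
RR2 = 462 / 900 = 0.5133
Denominator → 406 + 56 + 204 + 57 + 44 = 767
RR6 = 462 / 767 = 0.6023
Difference = 60.23 − 51.33 = 8.90 percentage points

8.9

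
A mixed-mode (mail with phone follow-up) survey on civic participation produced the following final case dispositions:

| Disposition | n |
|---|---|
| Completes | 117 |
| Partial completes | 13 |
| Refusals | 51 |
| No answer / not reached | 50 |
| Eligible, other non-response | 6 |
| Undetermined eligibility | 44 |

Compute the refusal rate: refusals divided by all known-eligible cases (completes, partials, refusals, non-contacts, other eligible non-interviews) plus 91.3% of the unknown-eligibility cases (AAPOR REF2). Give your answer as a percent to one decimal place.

Numerator = 51
Determined eligible = 117 + 13 + 51 + 50 + 6 = 237
Eligible share of unknowns = 0.9130 × 44 = 40.17
Denom = 237 + 40.17 = 277.17
REF2 = 51 / 277.17 = 0.1840

18.4%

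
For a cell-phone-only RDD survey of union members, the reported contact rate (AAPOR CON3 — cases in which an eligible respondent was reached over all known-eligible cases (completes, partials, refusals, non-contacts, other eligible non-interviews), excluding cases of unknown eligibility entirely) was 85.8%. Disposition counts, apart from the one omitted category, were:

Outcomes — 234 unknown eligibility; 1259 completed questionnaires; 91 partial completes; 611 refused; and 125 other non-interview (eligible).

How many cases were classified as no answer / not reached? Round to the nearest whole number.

Numerator = 1259 + 91 + 611 + 125 = 2086
CON3 = 2086 / D = 0.858
D = 2086 / 0.858 = 2431.2
Remaining denominator categories sum to 2086
no answer / not reached = 2431.2 − 2086 ≈ 345

345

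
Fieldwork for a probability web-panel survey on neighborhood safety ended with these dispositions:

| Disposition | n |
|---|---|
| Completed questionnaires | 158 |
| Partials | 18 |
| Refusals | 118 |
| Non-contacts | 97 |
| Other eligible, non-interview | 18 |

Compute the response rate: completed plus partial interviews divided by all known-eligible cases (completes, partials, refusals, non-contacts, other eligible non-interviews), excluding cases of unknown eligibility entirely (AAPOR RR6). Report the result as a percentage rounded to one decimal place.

43.0%

Numerator = 158 + 18 = 176
Denom = 158 + 18 + 118 + 97 + 18 = 409
RR6 = 176 / 409 = 0.4303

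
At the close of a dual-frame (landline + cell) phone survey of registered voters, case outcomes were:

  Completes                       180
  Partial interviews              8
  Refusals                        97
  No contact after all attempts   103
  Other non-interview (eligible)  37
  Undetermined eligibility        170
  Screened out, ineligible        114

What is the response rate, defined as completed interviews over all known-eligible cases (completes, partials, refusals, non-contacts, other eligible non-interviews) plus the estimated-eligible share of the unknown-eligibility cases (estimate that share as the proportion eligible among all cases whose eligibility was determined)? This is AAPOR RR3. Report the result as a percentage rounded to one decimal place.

Numerator → 180
Eligible (known) → 180 + 8 + 97 + 103 + 37 = 425
e = 425 / (425 + 114) = 425 / 539 = 0.7885
Estimated eligible among unknowns → 0.7885 × 170 = 134.04
Denominator → 425 + 134.04 = 559.04
RR3 = 180 / 559.04 = 0.3220

32.2%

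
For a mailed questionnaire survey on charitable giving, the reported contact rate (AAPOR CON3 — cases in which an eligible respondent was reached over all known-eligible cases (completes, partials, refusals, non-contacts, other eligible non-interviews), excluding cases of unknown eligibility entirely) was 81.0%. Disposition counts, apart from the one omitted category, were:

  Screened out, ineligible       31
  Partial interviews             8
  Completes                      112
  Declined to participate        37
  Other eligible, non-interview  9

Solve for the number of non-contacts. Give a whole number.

Num → 112 + 8 + 37 + 9 = 166
CON3 = 166 / D = 0.810
D = 166 / 0.810 = 204.9
Rest of base = 166
non-contacts = 204.9 − 166 ≈ 39

39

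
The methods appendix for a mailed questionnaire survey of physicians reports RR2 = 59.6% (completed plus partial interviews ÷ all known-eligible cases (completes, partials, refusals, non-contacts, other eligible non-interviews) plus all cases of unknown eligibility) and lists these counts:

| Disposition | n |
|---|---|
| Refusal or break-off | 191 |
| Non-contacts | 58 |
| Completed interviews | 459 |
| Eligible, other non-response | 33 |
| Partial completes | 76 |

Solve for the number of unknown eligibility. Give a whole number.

81

Top: 459 + 76 = 535
RR2 = 535 / D = 0.596
D = 535 / 0.596 = 897.7
Remaining denominator categories sum to 817
unknown eligibility = 897.7 − 817 ≈ 81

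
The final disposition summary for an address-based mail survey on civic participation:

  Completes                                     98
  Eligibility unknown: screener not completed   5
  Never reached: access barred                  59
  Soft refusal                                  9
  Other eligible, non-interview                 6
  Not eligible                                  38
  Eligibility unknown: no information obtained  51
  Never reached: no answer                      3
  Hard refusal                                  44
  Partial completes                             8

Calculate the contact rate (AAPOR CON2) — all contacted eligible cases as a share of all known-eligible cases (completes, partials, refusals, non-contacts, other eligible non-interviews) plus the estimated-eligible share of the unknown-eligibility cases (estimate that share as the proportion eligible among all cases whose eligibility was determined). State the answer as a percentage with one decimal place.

60.0%

Refused = 44 + 9 = 53
Never reached = 3 + 59 = 62
Unknown if eligible = 5 + 51 = 56
Num = 98 + 8 + 53 + 6 = 165
Determined eligible = 98 + 8 + 53 + 62 + 6 = 227
e = 227 / (227 + 38) = 227 / 265 = 0.8566
Estimated eligible among unknowns = 0.8566 × 56 = 47.97
Denom = 227 + 47.97 = 274.97
CON2 = 165 / 274.97 = 0.6001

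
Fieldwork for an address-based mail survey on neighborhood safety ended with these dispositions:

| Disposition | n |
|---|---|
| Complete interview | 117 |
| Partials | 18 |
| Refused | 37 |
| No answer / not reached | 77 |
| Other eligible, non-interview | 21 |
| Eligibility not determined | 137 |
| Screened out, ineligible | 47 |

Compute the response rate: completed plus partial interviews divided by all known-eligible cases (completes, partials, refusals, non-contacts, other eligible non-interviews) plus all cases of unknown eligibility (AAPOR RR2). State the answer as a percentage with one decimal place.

Top → 117 + 18 = 135
Denominator → 117 + 18 + 37 + 77 + 21 + 137 = 407
RR2 = 135 / 407 = 0.3317

33.2%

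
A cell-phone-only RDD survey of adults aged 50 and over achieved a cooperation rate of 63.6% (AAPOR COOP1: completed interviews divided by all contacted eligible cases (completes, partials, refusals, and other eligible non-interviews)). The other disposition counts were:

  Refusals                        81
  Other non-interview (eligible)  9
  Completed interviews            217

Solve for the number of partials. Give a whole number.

34

COOP1 = 217 / D = 0.636
D = 217 / 0.636 = 341.2
Other denominator terms total 307
partials = 341.2 − 307 ≈ 34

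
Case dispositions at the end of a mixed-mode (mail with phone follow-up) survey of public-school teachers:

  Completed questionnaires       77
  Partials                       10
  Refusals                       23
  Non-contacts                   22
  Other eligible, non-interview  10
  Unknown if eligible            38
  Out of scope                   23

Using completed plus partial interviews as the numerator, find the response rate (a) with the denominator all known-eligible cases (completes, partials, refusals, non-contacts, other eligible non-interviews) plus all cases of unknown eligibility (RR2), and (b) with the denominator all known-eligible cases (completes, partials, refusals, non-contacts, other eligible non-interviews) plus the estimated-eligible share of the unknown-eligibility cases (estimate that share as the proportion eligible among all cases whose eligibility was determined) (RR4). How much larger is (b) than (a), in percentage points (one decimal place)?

Numerator → 77 + 10 = 87
Denom → 77 + 10 + 23 + 22 + 10 + 38 = 180
RR2 = 87 / 180 = 0.4833
Known eligible → 77 + 10 + 23 + 22 + 10 = 142
e = 142 / (142 + 23) = 142 / 165 = 0.8606
e × U → 0.8606 × 38 = 32.70
Denom → 142 + 32.70 = 174.70
RR4 = 87 / 174.70 = 0.4980
Difference = 49.80 − 48.33 = 1.47 percentage points

1.5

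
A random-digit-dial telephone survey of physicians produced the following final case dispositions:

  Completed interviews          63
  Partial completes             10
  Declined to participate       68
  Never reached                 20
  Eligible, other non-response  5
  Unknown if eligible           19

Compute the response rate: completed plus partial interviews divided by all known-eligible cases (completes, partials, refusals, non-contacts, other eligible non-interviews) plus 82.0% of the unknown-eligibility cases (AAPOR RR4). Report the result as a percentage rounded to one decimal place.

40.2%

Num → 63 + 10 = 73
Eligible (known) → 63 + 10 + 68 + 20 + 5 = 166
Eligible share of unknowns → 0.8200 × 19 = 15.58
Base → 166 + 15.58 = 181.58
RR4 = 73 / 181.58 = 0.4020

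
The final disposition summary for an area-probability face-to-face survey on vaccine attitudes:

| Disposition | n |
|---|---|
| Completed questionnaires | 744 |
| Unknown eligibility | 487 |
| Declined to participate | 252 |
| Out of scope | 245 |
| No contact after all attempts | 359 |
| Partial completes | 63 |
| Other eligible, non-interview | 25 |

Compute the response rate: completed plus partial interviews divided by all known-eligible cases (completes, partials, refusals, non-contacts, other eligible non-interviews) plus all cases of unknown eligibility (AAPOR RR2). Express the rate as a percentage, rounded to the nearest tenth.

41.8%

Numerator → 744 + 63 = 807
Denominator → 744 + 63 + 252 + 359 + 25 + 487 = 1930
RR2 = 807 / 1930 = 0.4181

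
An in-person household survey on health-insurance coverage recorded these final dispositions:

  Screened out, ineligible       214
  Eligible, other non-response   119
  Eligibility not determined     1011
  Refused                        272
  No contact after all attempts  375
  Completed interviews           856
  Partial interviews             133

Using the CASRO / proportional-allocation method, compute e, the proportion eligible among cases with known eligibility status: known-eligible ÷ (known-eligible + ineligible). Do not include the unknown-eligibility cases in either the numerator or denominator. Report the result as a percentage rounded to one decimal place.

Eligible (known) = 856 + 133 + 272 + 375 + 119 = 1755
e = 1755 / (1755 + 214) = 1755 / 1969 = 0.8913

89.1%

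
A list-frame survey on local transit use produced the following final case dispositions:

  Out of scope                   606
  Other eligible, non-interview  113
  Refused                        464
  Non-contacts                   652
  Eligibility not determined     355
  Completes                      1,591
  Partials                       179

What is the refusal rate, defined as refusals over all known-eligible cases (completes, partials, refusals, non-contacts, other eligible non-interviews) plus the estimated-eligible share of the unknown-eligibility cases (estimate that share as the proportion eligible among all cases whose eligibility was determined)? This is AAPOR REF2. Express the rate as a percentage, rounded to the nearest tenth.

Numerator: 464
Known eligible: 1591 + 179 + 464 + 652 + 113 = 2999
e = 2999 / (2999 + 606) = 2999 / 3605 = 0.8319
Estimated eligible among unknowns: 0.8319 × 355 = 295.32
Denominator: 2999 + 295.32 = 3294.32
REF2 = 464 / 3294.32 = 0.1408

14.1%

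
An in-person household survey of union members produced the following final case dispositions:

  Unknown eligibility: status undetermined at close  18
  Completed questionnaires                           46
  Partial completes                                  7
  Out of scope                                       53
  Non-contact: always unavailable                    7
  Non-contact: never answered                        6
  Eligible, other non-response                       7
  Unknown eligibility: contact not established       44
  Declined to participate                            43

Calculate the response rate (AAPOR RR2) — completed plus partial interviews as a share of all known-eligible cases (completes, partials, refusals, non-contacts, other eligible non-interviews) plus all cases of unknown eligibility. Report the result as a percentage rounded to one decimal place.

29.8%

Non-contacts = 6 + 7 = 13
Eligibility not determined = 44 + 18 = 62
Top → 46 + 7 = 53
Denom → 46 + 7 + 43 + 13 + 7 + 62 = 178
RR2 = 53 / 178 = 0.2978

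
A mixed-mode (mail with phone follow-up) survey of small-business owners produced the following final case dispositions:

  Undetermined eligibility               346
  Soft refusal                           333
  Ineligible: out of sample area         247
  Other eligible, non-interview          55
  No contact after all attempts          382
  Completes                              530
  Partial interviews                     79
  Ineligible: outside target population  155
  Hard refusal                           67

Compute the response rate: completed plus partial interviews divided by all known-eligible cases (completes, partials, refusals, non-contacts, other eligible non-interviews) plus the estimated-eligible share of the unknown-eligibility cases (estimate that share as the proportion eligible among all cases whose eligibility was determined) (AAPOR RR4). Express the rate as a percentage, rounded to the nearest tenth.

35.5%

Declined to participate = 67 + 333 = 400
Out of scope = 155 + 247 = 402
Numerator → 530 + 79 = 609
Known eligible → 530 + 79 + 400 + 382 + 55 = 1446
e = 1446 / (1446 + 402) = 1446 / 1848 = 0.7825
e × U → 0.7825 × 346 = 270.75
Denominator → 1446 + 270.75 = 1716.75
RR4 = 609 / 1716.75 = 0.3547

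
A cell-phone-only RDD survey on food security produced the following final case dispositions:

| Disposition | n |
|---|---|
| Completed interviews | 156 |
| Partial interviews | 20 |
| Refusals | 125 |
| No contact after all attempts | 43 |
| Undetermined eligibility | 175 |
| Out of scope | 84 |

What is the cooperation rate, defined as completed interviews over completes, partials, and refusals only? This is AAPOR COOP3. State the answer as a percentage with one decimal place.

Numerator: 156
Denom: 156 + 20 + 125 = 301
COOP3 = 156 / 301 = 0.5183

51.8%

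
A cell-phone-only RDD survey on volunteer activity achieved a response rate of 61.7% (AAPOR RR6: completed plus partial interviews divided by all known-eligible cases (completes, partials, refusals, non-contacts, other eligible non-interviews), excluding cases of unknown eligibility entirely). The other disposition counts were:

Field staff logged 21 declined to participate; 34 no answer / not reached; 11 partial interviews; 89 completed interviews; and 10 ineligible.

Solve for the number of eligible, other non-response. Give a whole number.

Num = 89 + 11 = 100
RR6 = 100 / D = 0.617
D = 100 / 0.617 = 162.1
Remaining denominator categories sum to 155
eligible, other non-response = 162.1 − 155 ≈ 7

7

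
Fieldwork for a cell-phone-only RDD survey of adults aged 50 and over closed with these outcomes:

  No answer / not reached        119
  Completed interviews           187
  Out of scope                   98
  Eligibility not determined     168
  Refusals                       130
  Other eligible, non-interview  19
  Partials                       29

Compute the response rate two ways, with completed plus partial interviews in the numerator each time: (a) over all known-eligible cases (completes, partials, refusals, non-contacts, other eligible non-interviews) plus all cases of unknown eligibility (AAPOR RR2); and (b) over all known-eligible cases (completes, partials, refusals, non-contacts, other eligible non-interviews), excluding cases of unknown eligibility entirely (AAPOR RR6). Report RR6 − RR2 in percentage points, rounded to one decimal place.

Num = 187 + 29 = 216
Denom = 187 + 29 + 130 + 119 + 19 + 168 = 652
RR2 = 216 / 652 = 0.3313
Denom = 187 + 29 + 130 + 119 + 19 = 484
RR6 = 216 / 484 = 0.4463
Difference = 44.63 − 33.13 = 11.50 percentage points

11.5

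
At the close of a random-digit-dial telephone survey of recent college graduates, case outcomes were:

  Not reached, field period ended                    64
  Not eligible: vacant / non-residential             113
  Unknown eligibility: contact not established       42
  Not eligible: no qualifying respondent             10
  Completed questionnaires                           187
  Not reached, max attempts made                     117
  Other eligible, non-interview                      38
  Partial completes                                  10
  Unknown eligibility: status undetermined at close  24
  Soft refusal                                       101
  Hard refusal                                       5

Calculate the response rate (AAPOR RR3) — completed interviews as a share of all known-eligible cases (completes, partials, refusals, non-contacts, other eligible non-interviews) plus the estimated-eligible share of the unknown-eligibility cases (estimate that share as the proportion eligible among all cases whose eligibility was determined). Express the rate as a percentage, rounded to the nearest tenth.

32.5%

Declined to participate = 5 + 101 = 106
Never reached = 64 + 117 = 181
Unknown if eligible = 42 + 24 = 66
Not eligible = 10 + 113 = 123
Num: 187
Known eligible: 187 + 10 + 106 + 181 + 38 = 522
e = 522 / (522 + 123) = 522 / 645 = 0.8093
e × U: 0.8093 × 66 = 53.41
Denominator: 522 + 53.41 = 575.41
RR3 = 187 / 575.41 = 0.3250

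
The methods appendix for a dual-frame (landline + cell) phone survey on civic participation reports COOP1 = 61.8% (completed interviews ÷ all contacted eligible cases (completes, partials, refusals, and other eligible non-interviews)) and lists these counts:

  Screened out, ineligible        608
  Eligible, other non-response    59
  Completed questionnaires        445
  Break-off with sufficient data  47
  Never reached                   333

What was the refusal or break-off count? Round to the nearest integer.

169

COOP1 = 445 / D = 0.618
D = 445 / 0.618 = 720.1
Rest of base = 551
refusal or break-off = 720.1 − 551 ≈ 169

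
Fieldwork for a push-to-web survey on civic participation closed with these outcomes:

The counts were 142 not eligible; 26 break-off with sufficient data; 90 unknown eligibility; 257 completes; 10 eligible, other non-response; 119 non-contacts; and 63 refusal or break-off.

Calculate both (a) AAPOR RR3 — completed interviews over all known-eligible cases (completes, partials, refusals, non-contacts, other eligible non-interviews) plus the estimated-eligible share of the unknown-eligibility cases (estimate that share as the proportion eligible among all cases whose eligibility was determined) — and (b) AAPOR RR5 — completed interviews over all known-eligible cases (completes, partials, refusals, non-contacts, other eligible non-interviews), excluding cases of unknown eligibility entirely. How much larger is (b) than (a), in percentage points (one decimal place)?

Num = 257
Known eligible = 257 + 26 + 63 + 119 + 10 = 475
e = 475 / (475 + 142) = 475 / 617 = 0.7699
e × U = 0.7699 × 90 = 69.29
Denom = 475 + 69.29 = 544.29
RR3 = 257 / 544.29 = 0.4722
Denom = 257 + 26 + 63 + 119 + 10 = 475
RR5 = 257 / 475 = 0.5411
Difference = 54.11 − 47.22 = 6.89 percentage points

6.9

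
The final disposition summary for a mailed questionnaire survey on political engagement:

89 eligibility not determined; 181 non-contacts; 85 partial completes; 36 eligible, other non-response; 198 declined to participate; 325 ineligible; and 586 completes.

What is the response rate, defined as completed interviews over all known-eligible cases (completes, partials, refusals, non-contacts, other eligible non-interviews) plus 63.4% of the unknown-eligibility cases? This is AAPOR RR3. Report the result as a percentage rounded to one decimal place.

Num: 586
Known eligible: 586 + 85 + 198 + 181 + 36 = 1086
e × U: 0.6340 × 89 = 56.43
Base: 1086 + 56.43 = 1142.43
RR3 = 586 / 1142.43 = 0.5129

51.3%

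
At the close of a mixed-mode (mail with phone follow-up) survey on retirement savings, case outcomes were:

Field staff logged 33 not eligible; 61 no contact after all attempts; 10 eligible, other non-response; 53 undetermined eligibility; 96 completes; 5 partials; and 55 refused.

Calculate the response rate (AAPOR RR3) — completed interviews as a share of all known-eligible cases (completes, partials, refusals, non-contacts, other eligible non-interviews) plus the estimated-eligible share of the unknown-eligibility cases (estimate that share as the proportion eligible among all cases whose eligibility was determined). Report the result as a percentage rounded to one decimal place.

Top: 96
Determined eligible: 96 + 5 + 55 + 61 + 10 = 227
e = 227 / (227 + 33) = 227 / 260 = 0.8731
Eligible share of unknowns: 0.8731 × 53 = 46.27
Base: 227 + 46.27 = 273.27
RR3 = 96 / 273.27 = 0.3513

35.1%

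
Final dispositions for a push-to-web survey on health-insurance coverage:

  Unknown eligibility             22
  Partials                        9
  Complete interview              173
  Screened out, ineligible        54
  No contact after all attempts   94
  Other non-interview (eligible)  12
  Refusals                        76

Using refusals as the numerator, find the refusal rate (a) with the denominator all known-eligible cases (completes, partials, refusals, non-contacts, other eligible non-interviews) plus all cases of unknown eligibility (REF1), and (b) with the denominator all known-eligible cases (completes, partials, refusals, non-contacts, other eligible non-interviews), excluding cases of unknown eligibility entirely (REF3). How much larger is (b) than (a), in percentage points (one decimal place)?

Numerator: 76
Denominator: 173 + 9 + 76 + 94 + 12 + 22 = 386
REF1 = 76 / 386 = 0.1969
Denominator: 173 + 9 + 76 + 94 + 12 = 364
REF3 = 76 / 364 = 0.2088
Difference = 20.88 − 19.69 = 1.19 percentage points

1.2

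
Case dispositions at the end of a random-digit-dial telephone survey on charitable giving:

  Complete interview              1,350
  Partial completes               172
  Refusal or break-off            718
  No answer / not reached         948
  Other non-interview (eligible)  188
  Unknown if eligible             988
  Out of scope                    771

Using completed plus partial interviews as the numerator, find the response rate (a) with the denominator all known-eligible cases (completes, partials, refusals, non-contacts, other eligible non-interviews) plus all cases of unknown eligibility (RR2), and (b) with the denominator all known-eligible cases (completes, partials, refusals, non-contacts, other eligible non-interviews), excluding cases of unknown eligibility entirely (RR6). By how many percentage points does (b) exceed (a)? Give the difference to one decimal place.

10.2

Num = 1350 + 172 = 1522
Denom = 1350 + 172 + 718 + 948 + 188 + 988 = 4364
RR2 = 1522 / 4364 = 0.3488
Denom = 1350 + 172 + 718 + 948 + 188 = 3376
RR6 = 1522 / 3376 = 0.4508
Difference = 45.08 − 34.88 = 10.20 percentage points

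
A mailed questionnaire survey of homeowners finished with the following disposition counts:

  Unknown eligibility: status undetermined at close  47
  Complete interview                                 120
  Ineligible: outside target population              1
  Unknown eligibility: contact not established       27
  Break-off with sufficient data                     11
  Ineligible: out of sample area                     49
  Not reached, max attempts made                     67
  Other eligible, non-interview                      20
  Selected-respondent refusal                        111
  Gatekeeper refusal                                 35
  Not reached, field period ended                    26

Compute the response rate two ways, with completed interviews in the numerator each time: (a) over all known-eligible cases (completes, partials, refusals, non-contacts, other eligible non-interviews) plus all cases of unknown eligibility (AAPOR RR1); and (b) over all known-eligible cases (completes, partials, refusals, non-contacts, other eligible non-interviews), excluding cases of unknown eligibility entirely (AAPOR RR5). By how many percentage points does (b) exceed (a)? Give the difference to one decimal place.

Refusal or break-off = 35 + 111 = 146
Non-contacts = 26 + 67 = 93
Undetermined eligibility = 27 + 47 = 74
Screened out, ineligible = 1 + 49 = 50
Top → 120
Denominator → 120 + 11 + 146 + 93 + 20 + 74 = 464
RR1 = 120 / 464 = 0.2586
Denominator → 120 + 11 + 146 + 93 + 20 = 390
RR5 = 120 / 390 = 0.3077
Difference = 30.77 − 25.86 = 4.91 percentage points

4.9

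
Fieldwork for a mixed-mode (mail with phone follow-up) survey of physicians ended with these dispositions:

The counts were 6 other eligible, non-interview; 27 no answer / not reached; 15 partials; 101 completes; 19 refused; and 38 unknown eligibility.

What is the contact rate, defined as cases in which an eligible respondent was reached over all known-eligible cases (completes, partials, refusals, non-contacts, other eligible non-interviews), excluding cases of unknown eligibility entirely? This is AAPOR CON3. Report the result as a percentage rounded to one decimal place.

83.9%

Num → 101 + 15 + 19 + 6 = 141
Denominator → 101 + 15 + 19 + 27 + 6 = 168
CON3 = 141 / 168 = 0.8393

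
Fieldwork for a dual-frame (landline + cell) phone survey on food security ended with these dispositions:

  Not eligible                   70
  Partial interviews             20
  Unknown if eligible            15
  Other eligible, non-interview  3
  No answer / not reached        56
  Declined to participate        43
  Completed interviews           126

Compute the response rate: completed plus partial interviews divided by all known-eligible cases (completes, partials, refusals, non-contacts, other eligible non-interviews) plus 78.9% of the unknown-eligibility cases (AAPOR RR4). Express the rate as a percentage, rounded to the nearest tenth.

56.2%

Numerator → 126 + 20 = 146
Determined eligible → 126 + 20 + 43 + 56 + 3 = 248
e × U → 0.7890 × 15 = 11.84
Denominator → 248 + 11.84 = 259.84
RR4 = 146 / 259.84 = 0.5619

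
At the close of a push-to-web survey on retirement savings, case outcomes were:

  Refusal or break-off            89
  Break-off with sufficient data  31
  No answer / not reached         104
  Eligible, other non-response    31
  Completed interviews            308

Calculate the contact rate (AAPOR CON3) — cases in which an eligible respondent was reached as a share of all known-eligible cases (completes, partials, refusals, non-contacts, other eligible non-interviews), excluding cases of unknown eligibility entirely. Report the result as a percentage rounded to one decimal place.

Numerator → 308 + 31 + 89 + 31 = 459
Denominator → 308 + 31 + 89 + 104 + 31 = 563
CON3 = 459 / 563 = 0.8153

81.5%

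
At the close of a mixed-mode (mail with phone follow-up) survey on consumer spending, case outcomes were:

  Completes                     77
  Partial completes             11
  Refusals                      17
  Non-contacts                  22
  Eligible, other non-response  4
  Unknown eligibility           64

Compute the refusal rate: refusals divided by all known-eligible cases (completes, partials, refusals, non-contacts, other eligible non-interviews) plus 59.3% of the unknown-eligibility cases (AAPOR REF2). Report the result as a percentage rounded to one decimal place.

Num: 17
Eligible (known): 77 + 11 + 17 + 22 + 4 = 131
e × U: 0.5930 × 64 = 37.95
Base: 131 + 37.95 = 168.95
REF2 = 17 / 168.95 = 0.1006

10.1%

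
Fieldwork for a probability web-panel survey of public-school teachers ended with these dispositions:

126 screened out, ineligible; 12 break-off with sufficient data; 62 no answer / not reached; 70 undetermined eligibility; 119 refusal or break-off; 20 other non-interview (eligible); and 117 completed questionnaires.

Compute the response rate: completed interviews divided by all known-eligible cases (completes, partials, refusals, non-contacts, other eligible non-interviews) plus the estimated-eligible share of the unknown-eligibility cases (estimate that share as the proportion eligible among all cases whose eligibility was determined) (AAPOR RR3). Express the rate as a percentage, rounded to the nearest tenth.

30.7%

Numerator → 117
Determined eligible → 117 + 12 + 119 + 62 + 20 = 330
e = 330 / (330 + 126) = 330 / 456 = 0.7237
e × U → 0.7237 × 70 = 50.66
Denom → 330 + 50.66 = 380.66
RR3 = 117 / 380.66 = 0.3074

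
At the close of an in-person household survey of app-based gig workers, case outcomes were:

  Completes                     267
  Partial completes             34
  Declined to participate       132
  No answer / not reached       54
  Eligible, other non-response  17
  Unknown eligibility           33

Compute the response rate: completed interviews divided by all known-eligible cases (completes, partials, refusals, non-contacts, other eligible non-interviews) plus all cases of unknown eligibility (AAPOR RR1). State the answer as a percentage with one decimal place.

Top = 267
Base = 267 + 34 + 132 + 54 + 17 + 33 = 537
RR1 = 267 / 537 = 0.4972

49.7%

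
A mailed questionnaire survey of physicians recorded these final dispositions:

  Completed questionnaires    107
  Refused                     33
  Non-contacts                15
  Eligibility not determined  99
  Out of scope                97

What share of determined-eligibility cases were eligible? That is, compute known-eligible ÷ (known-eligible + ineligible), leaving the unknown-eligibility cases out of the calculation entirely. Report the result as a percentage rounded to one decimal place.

Known eligible: 107 + 33 + 15 = 155
e = 155 / (155 + 97) = 155 / 252 = 0.6151

61.5%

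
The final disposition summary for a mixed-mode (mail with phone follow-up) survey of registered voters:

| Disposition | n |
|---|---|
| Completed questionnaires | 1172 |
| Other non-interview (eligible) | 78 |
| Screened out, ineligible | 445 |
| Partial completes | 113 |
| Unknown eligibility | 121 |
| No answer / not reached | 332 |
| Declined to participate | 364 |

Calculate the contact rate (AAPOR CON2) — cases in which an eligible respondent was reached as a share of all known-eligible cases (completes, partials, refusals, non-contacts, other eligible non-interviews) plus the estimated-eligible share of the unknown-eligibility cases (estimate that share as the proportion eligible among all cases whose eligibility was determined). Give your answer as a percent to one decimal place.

Top → 1172 + 113 + 364 + 78 = 1727
Eligible (known) → 1172 + 113 + 364 + 332 + 78 = 2059
e = 2059 / (2059 + 445) = 2059 / 2504 = 0.8223
Estimated eligible among unknowns → 0.8223 × 121 = 99.50
Denominator → 2059 + 99.50 = 2158.50
CON2 = 1727 / 2158.50 = 0.8001

80.0%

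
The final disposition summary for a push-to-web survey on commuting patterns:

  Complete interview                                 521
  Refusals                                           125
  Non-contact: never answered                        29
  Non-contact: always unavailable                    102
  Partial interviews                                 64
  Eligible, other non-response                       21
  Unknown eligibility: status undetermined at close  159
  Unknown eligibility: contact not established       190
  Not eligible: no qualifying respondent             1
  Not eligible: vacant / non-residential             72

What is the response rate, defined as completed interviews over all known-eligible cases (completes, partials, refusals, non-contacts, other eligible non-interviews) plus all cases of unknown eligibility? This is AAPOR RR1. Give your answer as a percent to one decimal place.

No contact after all attempts = 29 + 102 = 131
Undetermined eligibility = 190 + 159 = 349
Out of scope = 1 + 72 = 73
Top: 521
Base: 521 + 64 + 125 + 131 + 21 + 349 = 1211
RR1 = 521 / 1211 = 0.4302

43.0%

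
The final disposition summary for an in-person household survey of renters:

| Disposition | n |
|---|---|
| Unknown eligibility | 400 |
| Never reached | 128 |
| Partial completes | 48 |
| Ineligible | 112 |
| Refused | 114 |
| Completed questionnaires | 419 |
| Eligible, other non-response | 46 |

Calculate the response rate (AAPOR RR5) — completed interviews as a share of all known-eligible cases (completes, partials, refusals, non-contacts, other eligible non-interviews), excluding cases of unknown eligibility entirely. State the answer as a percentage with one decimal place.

55.5%

Num → 419
Denom → 419 + 48 + 114 + 128 + 46 = 755
RR5 = 419 / 755 = 0.5550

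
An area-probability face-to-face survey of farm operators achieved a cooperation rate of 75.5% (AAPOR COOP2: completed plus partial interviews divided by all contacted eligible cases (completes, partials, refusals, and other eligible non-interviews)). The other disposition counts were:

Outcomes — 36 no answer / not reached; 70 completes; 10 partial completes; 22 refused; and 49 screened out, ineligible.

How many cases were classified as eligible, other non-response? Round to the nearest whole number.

Numerator = 70 + 10 = 80
COOP2 = 80 / D = 0.755
D = 80 / 0.755 = 106.0
Other denominator terms total 102
eligible, other non-response = 106.0 − 102 ≈ 4

4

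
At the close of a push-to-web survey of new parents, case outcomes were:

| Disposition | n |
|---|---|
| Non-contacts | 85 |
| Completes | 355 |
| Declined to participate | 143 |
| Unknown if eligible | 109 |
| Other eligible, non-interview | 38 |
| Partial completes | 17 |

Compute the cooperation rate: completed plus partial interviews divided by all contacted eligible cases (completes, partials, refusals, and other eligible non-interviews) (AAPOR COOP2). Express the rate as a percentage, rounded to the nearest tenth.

67.3%

Num = 355 + 17 = 372
Denom = 355 + 17 + 143 + 38 = 553
COOP2 = 372 / 553 = 0.6727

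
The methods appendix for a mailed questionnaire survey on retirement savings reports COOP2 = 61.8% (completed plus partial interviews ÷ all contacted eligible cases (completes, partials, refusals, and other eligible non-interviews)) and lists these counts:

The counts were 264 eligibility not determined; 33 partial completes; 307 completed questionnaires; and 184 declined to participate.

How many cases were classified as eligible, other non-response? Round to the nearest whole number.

26

Numerator: 307 + 33 = 340
COOP2 = 340 / D = 0.618
D = 340 / 0.618 = 550.2
Other denominator terms total 524
eligible, other non-response = 550.2 − 524 ≈ 26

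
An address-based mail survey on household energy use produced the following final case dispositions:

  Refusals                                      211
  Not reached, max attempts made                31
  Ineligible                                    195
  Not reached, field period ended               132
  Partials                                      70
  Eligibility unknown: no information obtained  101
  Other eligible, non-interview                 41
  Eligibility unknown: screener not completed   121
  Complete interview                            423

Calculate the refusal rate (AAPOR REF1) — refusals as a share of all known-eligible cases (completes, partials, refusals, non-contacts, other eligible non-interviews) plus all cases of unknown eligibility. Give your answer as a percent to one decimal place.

18.7%

No answer / not reached = 132 + 31 = 163
Eligibility not determined = 121 + 101 = 222
Top = 211
Denom = 423 + 70 + 211 + 163 + 41 + 222 = 1130
REF1 = 211 / 1130 = 0.1867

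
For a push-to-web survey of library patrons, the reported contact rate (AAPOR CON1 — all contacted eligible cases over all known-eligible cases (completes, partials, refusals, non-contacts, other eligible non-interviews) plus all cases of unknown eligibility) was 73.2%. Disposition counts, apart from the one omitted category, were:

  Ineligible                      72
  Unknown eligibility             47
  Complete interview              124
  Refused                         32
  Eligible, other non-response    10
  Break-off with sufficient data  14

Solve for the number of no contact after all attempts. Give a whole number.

Numerator: 124 + 14 + 32 + 10 = 180
CON1 = 180 / D = 0.732
D = 180 / 0.732 = 245.9
Remaining denominator categories sum to 227
no contact after all attempts = 245.9 − 227 ≈ 19

19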